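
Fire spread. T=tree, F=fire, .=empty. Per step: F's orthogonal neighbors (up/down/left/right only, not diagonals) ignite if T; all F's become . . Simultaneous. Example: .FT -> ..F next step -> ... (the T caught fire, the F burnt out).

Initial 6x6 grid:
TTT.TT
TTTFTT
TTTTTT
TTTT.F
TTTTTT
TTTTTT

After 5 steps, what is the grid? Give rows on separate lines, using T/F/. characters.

Step 1: 5 trees catch fire, 2 burn out
  TTT.TT
  TTF.FT
  TTTFTF
  TTTT..
  TTTTTF
  TTTTTT
Step 2: 9 trees catch fire, 5 burn out
  TTF.FT
  TF...F
  TTF.F.
  TTTF..
  TTTTF.
  TTTTTF
Step 3: 7 trees catch fire, 9 burn out
  TF...F
  F.....
  TF....
  TTF...
  TTTF..
  TTTTF.
Step 4: 5 trees catch fire, 7 burn out
  F.....
  ......
  F.....
  TF....
  TTF...
  TTTF..
Step 5: 3 trees catch fire, 5 burn out
  ......
  ......
  ......
  F.....
  TF....
  TTF...

......
......
......
F.....
TF....
TTF...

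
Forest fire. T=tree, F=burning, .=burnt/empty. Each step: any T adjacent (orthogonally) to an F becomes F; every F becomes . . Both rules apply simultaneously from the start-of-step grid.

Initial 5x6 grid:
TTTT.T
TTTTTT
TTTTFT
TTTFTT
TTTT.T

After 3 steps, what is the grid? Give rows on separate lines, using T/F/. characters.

Step 1: 6 trees catch fire, 2 burn out
  TTTT.T
  TTTTFT
  TTTF.F
  TTF.FT
  TTTF.T
Step 2: 6 trees catch fire, 6 burn out
  TTTT.T
  TTTF.F
  TTF...
  TF...F
  TTF..T
Step 3: 7 trees catch fire, 6 burn out
  TTTF.F
  TTF...
  TF....
  F.....
  TF...F

TTTF.F
TTF...
TF....
F.....
TF...F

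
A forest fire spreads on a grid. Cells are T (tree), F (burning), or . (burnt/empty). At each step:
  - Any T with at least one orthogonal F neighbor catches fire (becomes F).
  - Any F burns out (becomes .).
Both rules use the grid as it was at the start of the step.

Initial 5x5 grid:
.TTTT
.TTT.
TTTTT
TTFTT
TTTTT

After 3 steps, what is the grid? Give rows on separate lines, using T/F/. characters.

Step 1: 4 trees catch fire, 1 burn out
  .TTTT
  .TTT.
  TTFTT
  TF.FT
  TTFTT
Step 2: 7 trees catch fire, 4 burn out
  .TTTT
  .TFT.
  TF.FT
  F...F
  TF.FT
Step 3: 7 trees catch fire, 7 burn out
  .TFTT
  .F.F.
  F...F
  .....
  F...F

.TFTT
.F.F.
F...F
.....
F...F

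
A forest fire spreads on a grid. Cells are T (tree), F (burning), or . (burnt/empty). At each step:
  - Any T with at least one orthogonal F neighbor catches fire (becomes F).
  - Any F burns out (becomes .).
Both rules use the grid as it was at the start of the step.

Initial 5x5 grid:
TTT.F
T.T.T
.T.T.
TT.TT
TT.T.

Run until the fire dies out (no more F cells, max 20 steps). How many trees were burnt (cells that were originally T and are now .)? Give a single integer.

Answer: 1

Derivation:
Step 1: +1 fires, +1 burnt (F count now 1)
Step 2: +0 fires, +1 burnt (F count now 0)
Fire out after step 2
Initially T: 15, now '.': 11
Total burnt (originally-T cells now '.'): 1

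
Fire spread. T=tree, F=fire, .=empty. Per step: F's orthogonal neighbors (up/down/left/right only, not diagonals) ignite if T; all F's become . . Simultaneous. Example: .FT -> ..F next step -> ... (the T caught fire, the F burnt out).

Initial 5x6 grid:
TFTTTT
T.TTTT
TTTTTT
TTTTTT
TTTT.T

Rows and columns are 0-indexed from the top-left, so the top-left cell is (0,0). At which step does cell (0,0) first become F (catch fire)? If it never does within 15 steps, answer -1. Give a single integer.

Step 1: cell (0,0)='F' (+2 fires, +1 burnt)
  -> target ignites at step 1
Step 2: cell (0,0)='.' (+3 fires, +2 burnt)
Step 3: cell (0,0)='.' (+4 fires, +3 burnt)
Step 4: cell (0,0)='.' (+6 fires, +4 burnt)
Step 5: cell (0,0)='.' (+6 fires, +6 burnt)
Step 6: cell (0,0)='.' (+4 fires, +6 burnt)
Step 7: cell (0,0)='.' (+1 fires, +4 burnt)
Step 8: cell (0,0)='.' (+1 fires, +1 burnt)
Step 9: cell (0,0)='.' (+0 fires, +1 burnt)
  fire out at step 9

1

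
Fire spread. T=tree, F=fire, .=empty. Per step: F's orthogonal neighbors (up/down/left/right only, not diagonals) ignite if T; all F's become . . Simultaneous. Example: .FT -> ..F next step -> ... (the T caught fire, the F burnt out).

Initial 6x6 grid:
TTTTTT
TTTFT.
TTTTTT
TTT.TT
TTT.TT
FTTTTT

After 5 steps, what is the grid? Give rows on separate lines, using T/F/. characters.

Step 1: 6 trees catch fire, 2 burn out
  TTTFTT
  TTF.F.
  TTTFTT
  TTT.TT
  FTT.TT
  .FTTTT
Step 2: 8 trees catch fire, 6 burn out
  TTF.FT
  TF....
  TTF.FT
  FTT.TT
  .FT.TT
  ..FTTT
Step 3: 11 trees catch fire, 8 burn out
  TF...F
  F.....
  FF...F
  .FF.FT
  ..F.TT
  ...FTT
Step 4: 4 trees catch fire, 11 burn out
  F.....
  ......
  ......
  .....F
  ....FT
  ....FT
Step 5: 2 trees catch fire, 4 burn out
  ......
  ......
  ......
  ......
  .....F
  .....F

......
......
......
......
.....F
.....F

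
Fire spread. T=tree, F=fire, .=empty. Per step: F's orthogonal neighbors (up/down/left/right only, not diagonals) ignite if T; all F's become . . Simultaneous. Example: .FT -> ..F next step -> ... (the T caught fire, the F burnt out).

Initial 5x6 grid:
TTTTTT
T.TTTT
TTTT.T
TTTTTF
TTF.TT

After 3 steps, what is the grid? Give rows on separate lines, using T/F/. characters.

Step 1: 5 trees catch fire, 2 burn out
  TTTTTT
  T.TTTT
  TTTT.F
  TTFTF.
  TF..TF
Step 2: 6 trees catch fire, 5 burn out
  TTTTTT
  T.TTTF
  TTFT..
  TF.F..
  F...F.
Step 3: 6 trees catch fire, 6 burn out
  TTTTTF
  T.FTF.
  TF.F..
  F.....
  ......

TTTTTF
T.FTF.
TF.F..
F.....
......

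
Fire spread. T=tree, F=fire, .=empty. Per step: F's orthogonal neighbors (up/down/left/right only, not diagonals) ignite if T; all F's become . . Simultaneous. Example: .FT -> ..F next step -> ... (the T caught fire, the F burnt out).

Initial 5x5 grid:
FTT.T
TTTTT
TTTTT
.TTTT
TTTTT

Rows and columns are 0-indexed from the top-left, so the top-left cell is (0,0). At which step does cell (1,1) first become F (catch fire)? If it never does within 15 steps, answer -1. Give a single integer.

Step 1: cell (1,1)='T' (+2 fires, +1 burnt)
Step 2: cell (1,1)='F' (+3 fires, +2 burnt)
  -> target ignites at step 2
Step 3: cell (1,1)='.' (+2 fires, +3 burnt)
Step 4: cell (1,1)='.' (+3 fires, +2 burnt)
Step 5: cell (1,1)='.' (+4 fires, +3 burnt)
Step 6: cell (1,1)='.' (+5 fires, +4 burnt)
Step 7: cell (1,1)='.' (+2 fires, +5 burnt)
Step 8: cell (1,1)='.' (+1 fires, +2 burnt)
Step 9: cell (1,1)='.' (+0 fires, +1 burnt)
  fire out at step 9

2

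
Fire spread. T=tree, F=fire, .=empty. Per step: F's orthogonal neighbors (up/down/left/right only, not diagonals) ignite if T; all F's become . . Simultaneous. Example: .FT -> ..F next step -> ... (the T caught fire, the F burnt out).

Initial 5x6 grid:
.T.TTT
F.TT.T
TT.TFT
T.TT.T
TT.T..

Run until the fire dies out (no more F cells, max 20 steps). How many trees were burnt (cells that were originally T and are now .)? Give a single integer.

Step 1: +3 fires, +2 burnt (F count now 3)
Step 2: +6 fires, +3 burnt (F count now 6)
Step 3: +6 fires, +6 burnt (F count now 6)
Step 4: +2 fires, +6 burnt (F count now 2)
Step 5: +0 fires, +2 burnt (F count now 0)
Fire out after step 5
Initially T: 18, now '.': 29
Total burnt (originally-T cells now '.'): 17

Answer: 17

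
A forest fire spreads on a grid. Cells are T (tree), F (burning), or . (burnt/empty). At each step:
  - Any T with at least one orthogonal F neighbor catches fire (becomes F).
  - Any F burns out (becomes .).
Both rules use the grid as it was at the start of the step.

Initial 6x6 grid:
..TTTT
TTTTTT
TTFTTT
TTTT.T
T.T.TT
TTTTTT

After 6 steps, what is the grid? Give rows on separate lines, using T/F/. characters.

Step 1: 4 trees catch fire, 1 burn out
  ..TTTT
  TTFTTT
  TF.FTT
  TTFT.T
  T.T.TT
  TTTTTT
Step 2: 8 trees catch fire, 4 burn out
  ..FTTT
  TF.FTT
  F...FT
  TF.F.T
  T.F.TT
  TTTTTT
Step 3: 6 trees catch fire, 8 burn out
  ...FTT
  F...FT
  .....F
  F....T
  T...TT
  TTFTTT
Step 4: 6 trees catch fire, 6 burn out
  ....FT
  .....F
  ......
  .....F
  F...TT
  TF.FTT
Step 5: 4 trees catch fire, 6 burn out
  .....F
  ......
  ......
  ......
  ....TF
  F...FT
Step 6: 2 trees catch fire, 4 burn out
  ......
  ......
  ......
  ......
  ....F.
  .....F

......
......
......
......
....F.
.....F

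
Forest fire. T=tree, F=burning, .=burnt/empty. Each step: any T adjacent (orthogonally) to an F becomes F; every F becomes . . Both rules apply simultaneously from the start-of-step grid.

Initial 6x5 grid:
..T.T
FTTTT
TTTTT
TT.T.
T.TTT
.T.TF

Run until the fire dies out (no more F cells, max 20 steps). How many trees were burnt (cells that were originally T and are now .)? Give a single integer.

Answer: 19

Derivation:
Step 1: +4 fires, +2 burnt (F count now 4)
Step 2: +4 fires, +4 burnt (F count now 4)
Step 3: +7 fires, +4 burnt (F count now 7)
Step 4: +2 fires, +7 burnt (F count now 2)
Step 5: +2 fires, +2 burnt (F count now 2)
Step 6: +0 fires, +2 burnt (F count now 0)
Fire out after step 6
Initially T: 20, now '.': 29
Total burnt (originally-T cells now '.'): 19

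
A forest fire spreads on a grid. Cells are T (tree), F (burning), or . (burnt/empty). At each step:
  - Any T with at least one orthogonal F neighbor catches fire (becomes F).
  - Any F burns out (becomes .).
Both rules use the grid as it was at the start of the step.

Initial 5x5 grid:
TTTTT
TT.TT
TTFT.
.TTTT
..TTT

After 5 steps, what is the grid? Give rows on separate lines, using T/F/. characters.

Step 1: 3 trees catch fire, 1 burn out
  TTTTT
  TT.TT
  TF.F.
  .TFTT
  ..TTT
Step 2: 6 trees catch fire, 3 burn out
  TTTTT
  TF.FT
  F....
  .F.FT
  ..FTT
Step 3: 6 trees catch fire, 6 burn out
  TFTFT
  F...F
  .....
  ....F
  ...FT
Step 4: 4 trees catch fire, 6 burn out
  F.F.F
  .....
  .....
  .....
  ....F
Step 5: 0 trees catch fire, 4 burn out
  .....
  .....
  .....
  .....
  .....

.....
.....
.....
.....
.....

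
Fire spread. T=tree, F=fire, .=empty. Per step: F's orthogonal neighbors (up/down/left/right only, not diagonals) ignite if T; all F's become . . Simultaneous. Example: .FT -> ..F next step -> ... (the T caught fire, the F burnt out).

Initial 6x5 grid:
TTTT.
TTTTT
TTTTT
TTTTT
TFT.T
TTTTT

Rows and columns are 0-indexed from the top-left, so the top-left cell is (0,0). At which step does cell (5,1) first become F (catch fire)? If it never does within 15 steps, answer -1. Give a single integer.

Step 1: cell (5,1)='F' (+4 fires, +1 burnt)
  -> target ignites at step 1
Step 2: cell (5,1)='.' (+5 fires, +4 burnt)
Step 3: cell (5,1)='.' (+5 fires, +5 burnt)
Step 4: cell (5,1)='.' (+6 fires, +5 burnt)
Step 5: cell (5,1)='.' (+5 fires, +6 burnt)
Step 6: cell (5,1)='.' (+2 fires, +5 burnt)
Step 7: cell (5,1)='.' (+0 fires, +2 burnt)
  fire out at step 7

1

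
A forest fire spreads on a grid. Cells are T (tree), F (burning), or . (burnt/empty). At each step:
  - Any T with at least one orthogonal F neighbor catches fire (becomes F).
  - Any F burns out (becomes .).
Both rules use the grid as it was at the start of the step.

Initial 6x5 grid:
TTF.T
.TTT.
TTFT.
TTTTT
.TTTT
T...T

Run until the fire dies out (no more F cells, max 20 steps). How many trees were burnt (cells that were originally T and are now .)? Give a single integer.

Step 1: +5 fires, +2 burnt (F count now 5)
Step 2: +7 fires, +5 burnt (F count now 7)
Step 3: +4 fires, +7 burnt (F count now 4)
Step 4: +1 fires, +4 burnt (F count now 1)
Step 5: +1 fires, +1 burnt (F count now 1)
Step 6: +0 fires, +1 burnt (F count now 0)
Fire out after step 6
Initially T: 20, now '.': 28
Total burnt (originally-T cells now '.'): 18

Answer: 18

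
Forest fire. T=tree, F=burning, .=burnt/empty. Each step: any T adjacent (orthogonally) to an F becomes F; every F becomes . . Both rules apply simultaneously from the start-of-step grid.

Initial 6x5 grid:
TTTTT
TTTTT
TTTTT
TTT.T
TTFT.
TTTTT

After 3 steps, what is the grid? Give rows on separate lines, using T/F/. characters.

Step 1: 4 trees catch fire, 1 burn out
  TTTTT
  TTTTT
  TTTTT
  TTF.T
  TF.F.
  TTFTT
Step 2: 5 trees catch fire, 4 burn out
  TTTTT
  TTTTT
  TTFTT
  TF..T
  F....
  TF.FT
Step 3: 6 trees catch fire, 5 burn out
  TTTTT
  TTFTT
  TF.FT
  F...T
  .....
  F...F

TTTTT
TTFTT
TF.FT
F...T
.....
F...F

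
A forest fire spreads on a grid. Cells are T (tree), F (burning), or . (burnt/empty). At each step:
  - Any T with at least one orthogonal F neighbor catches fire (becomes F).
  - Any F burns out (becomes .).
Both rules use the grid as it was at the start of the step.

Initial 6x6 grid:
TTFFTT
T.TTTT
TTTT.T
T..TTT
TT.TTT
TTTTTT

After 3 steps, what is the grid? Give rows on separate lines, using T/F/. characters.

Step 1: 4 trees catch fire, 2 burn out
  TF..FT
  T.FFTT
  TTTT.T
  T..TTT
  TT.TTT
  TTTTTT
Step 2: 5 trees catch fire, 4 burn out
  F....F
  T...FT
  TTFF.T
  T..TTT
  TT.TTT
  TTTTTT
Step 3: 4 trees catch fire, 5 burn out
  ......
  F....F
  TF...T
  T..FTT
  TT.TTT
  TTTTTT

......
F....F
TF...T
T..FTT
TT.TTT
TTTTTT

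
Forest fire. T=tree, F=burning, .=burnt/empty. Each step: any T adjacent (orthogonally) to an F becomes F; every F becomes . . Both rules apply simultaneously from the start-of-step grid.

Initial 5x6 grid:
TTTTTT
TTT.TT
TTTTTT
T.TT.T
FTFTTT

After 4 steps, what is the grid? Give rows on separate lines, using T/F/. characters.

Step 1: 4 trees catch fire, 2 burn out
  TTTTTT
  TTT.TT
  TTTTTT
  F.FT.T
  .F.FTT
Step 2: 4 trees catch fire, 4 burn out
  TTTTTT
  TTT.TT
  FTFTTT
  ...F.T
  ....FT
Step 3: 5 trees catch fire, 4 burn out
  TTTTTT
  FTF.TT
  .F.FTT
  .....T
  .....F
Step 4: 5 trees catch fire, 5 burn out
  FTFTTT
  .F..TT
  ....FT
  .....F
  ......

FTFTTT
.F..TT
....FT
.....F
......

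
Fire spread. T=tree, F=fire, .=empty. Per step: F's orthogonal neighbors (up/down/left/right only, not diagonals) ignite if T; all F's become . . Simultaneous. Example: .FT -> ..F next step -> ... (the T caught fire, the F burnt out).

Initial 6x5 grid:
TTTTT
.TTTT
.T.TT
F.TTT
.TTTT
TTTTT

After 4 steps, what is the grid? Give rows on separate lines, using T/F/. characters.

Step 1: 0 trees catch fire, 1 burn out
  TTTTT
  .TTTT
  .T.TT
  ..TTT
  .TTTT
  TTTTT
Step 2: 0 trees catch fire, 0 burn out
  TTTTT
  .TTTT
  .T.TT
  ..TTT
  .TTTT
  TTTTT
Step 3: 0 trees catch fire, 0 burn out
  TTTTT
  .TTTT
  .T.TT
  ..TTT
  .TTTT
  TTTTT
Step 4: 0 trees catch fire, 0 burn out
  TTTTT
  .TTTT
  .T.TT
  ..TTT
  .TTTT
  TTTTT

TTTTT
.TTTT
.T.TT
..TTT
.TTTT
TTTTT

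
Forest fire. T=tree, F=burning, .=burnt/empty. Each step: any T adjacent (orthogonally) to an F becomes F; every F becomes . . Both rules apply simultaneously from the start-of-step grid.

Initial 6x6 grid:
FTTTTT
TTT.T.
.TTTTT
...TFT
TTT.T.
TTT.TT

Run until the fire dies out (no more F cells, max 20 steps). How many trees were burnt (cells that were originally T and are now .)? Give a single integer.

Answer: 19

Derivation:
Step 1: +6 fires, +2 burnt (F count now 6)
Step 2: +6 fires, +6 burnt (F count now 6)
Step 3: +6 fires, +6 burnt (F count now 6)
Step 4: +1 fires, +6 burnt (F count now 1)
Step 5: +0 fires, +1 burnt (F count now 0)
Fire out after step 5
Initially T: 25, now '.': 30
Total burnt (originally-T cells now '.'): 19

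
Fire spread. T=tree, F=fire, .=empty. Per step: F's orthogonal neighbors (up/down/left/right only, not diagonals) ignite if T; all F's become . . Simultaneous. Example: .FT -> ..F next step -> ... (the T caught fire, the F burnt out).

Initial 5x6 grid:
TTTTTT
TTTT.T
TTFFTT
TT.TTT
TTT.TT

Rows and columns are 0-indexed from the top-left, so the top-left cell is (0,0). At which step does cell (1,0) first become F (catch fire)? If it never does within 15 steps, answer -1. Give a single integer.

Step 1: cell (1,0)='T' (+5 fires, +2 burnt)
Step 2: cell (1,0)='T' (+7 fires, +5 burnt)
Step 3: cell (1,0)='F' (+8 fires, +7 burnt)
  -> target ignites at step 3
Step 4: cell (1,0)='.' (+5 fires, +8 burnt)
Step 5: cell (1,0)='.' (+0 fires, +5 burnt)
  fire out at step 5

3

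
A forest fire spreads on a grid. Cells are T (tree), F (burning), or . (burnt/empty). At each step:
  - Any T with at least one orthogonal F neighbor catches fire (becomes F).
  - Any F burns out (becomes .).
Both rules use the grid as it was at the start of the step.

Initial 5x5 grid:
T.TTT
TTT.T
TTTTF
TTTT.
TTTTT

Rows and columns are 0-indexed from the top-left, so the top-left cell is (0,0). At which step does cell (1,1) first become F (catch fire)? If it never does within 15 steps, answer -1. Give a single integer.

Step 1: cell (1,1)='T' (+2 fires, +1 burnt)
Step 2: cell (1,1)='T' (+3 fires, +2 burnt)
Step 3: cell (1,1)='T' (+5 fires, +3 burnt)
Step 4: cell (1,1)='F' (+6 fires, +5 burnt)
  -> target ignites at step 4
Step 5: cell (1,1)='.' (+3 fires, +6 burnt)
Step 6: cell (1,1)='.' (+2 fires, +3 burnt)
Step 7: cell (1,1)='.' (+0 fires, +2 burnt)
  fire out at step 7

4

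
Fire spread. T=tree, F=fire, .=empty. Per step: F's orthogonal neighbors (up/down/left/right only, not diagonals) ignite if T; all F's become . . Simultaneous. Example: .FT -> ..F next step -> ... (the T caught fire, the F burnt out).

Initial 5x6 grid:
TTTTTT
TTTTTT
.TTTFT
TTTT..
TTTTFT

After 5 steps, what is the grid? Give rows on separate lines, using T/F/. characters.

Step 1: 5 trees catch fire, 2 burn out
  TTTTTT
  TTTTFT
  .TTF.F
  TTTT..
  TTTF.F
Step 2: 6 trees catch fire, 5 burn out
  TTTTFT
  TTTF.F
  .TF...
  TTTF..
  TTF...
Step 3: 6 trees catch fire, 6 burn out
  TTTF.F
  TTF...
  .F....
  TTF...
  TF....
Step 4: 4 trees catch fire, 6 burn out
  TTF...
  TF....
  ......
  TF....
  F.....
Step 5: 3 trees catch fire, 4 burn out
  TF....
  F.....
  ......
  F.....
  ......

TF....
F.....
......
F.....
......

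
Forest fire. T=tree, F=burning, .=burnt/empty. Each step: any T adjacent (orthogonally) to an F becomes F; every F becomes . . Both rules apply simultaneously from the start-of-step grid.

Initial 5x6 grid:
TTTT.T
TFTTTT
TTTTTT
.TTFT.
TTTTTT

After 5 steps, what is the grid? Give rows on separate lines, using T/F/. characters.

Step 1: 8 trees catch fire, 2 burn out
  TFTT.T
  F.FTTT
  TFTFTT
  .TF.F.
  TTTFTT
Step 2: 9 trees catch fire, 8 burn out
  F.FT.T
  ...FTT
  F.F.FT
  .F....
  TTF.FT
Step 3: 5 trees catch fire, 9 burn out
  ...F.T
  ....FT
  .....F
  ......
  TF...F
Step 4: 2 trees catch fire, 5 burn out
  .....T
  .....F
  ......
  ......
  F.....
Step 5: 1 trees catch fire, 2 burn out
  .....F
  ......
  ......
  ......
  ......

.....F
......
......
......
......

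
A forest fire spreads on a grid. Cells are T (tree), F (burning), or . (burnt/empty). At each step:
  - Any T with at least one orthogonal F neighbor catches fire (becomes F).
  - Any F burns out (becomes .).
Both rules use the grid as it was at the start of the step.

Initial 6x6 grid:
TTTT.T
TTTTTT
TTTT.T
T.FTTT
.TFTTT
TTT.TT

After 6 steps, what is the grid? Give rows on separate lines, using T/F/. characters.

Step 1: 5 trees catch fire, 2 burn out
  TTTT.T
  TTTTTT
  TTFT.T
  T..FTT
  .F.FTT
  TTF.TT
Step 2: 6 trees catch fire, 5 burn out
  TTTT.T
  TTFTTT
  TF.F.T
  T...FT
  ....FT
  TF..TT
Step 3: 8 trees catch fire, 6 burn out
  TTFT.T
  TF.FTT
  F....T
  T....F
  .....F
  F...FT
Step 4: 7 trees catch fire, 8 burn out
  TF.F.T
  F...FT
  .....F
  F.....
  ......
  .....F
Step 5: 2 trees catch fire, 7 burn out
  F....T
  .....F
  ......
  ......
  ......
  ......
Step 6: 1 trees catch fire, 2 burn out
  .....F
  ......
  ......
  ......
  ......
  ......

.....F
......
......
......
......
......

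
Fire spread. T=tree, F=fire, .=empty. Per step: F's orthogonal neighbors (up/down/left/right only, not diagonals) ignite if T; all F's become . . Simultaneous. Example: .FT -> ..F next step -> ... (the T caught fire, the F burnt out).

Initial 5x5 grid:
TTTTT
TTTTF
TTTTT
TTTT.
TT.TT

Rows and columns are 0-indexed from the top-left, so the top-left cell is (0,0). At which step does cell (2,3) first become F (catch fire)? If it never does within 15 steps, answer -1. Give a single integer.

Step 1: cell (2,3)='T' (+3 fires, +1 burnt)
Step 2: cell (2,3)='F' (+3 fires, +3 burnt)
  -> target ignites at step 2
Step 3: cell (2,3)='.' (+4 fires, +3 burnt)
Step 4: cell (2,3)='.' (+5 fires, +4 burnt)
Step 5: cell (2,3)='.' (+4 fires, +5 burnt)
Step 6: cell (2,3)='.' (+2 fires, +4 burnt)
Step 7: cell (2,3)='.' (+1 fires, +2 burnt)
Step 8: cell (2,3)='.' (+0 fires, +1 burnt)
  fire out at step 8

2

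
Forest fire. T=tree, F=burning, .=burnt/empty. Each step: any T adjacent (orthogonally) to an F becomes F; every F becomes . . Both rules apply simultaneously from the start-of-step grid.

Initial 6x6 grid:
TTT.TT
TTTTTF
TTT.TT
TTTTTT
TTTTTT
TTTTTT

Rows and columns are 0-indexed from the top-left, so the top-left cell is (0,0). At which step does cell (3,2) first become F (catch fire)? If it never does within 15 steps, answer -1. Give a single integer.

Step 1: cell (3,2)='T' (+3 fires, +1 burnt)
Step 2: cell (3,2)='T' (+4 fires, +3 burnt)
Step 3: cell (3,2)='T' (+3 fires, +4 burnt)
Step 4: cell (3,2)='T' (+6 fires, +3 burnt)
Step 5: cell (3,2)='F' (+6 fires, +6 burnt)
  -> target ignites at step 5
Step 6: cell (3,2)='.' (+5 fires, +6 burnt)
Step 7: cell (3,2)='.' (+3 fires, +5 burnt)
Step 8: cell (3,2)='.' (+2 fires, +3 burnt)
Step 9: cell (3,2)='.' (+1 fires, +2 burnt)
Step 10: cell (3,2)='.' (+0 fires, +1 burnt)
  fire out at step 10

5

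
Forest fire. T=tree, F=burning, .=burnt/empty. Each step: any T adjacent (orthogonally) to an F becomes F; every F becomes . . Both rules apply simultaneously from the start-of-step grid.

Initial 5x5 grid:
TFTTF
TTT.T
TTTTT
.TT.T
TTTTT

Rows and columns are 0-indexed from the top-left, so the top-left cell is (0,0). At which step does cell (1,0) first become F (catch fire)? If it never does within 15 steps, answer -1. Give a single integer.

Step 1: cell (1,0)='T' (+5 fires, +2 burnt)
Step 2: cell (1,0)='F' (+4 fires, +5 burnt)
  -> target ignites at step 2
Step 3: cell (1,0)='.' (+5 fires, +4 burnt)
Step 4: cell (1,0)='.' (+3 fires, +5 burnt)
Step 5: cell (1,0)='.' (+3 fires, +3 burnt)
Step 6: cell (1,0)='.' (+0 fires, +3 burnt)
  fire out at step 6

2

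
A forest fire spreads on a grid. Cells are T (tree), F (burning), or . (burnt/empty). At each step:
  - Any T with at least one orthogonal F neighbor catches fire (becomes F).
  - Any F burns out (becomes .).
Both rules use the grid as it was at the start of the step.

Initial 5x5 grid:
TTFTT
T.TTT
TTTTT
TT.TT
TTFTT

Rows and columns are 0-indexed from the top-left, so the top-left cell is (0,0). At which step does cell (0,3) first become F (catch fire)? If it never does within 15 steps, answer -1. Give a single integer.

Step 1: cell (0,3)='F' (+5 fires, +2 burnt)
  -> target ignites at step 1
Step 2: cell (0,3)='.' (+8 fires, +5 burnt)
Step 3: cell (0,3)='.' (+6 fires, +8 burnt)
Step 4: cell (0,3)='.' (+2 fires, +6 burnt)
Step 5: cell (0,3)='.' (+0 fires, +2 burnt)
  fire out at step 5

1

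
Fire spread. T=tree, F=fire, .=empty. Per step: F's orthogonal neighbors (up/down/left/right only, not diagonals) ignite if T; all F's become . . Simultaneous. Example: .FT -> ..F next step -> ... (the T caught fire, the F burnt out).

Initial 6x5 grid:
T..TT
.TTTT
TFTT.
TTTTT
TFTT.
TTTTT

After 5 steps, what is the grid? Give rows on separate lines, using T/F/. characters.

Step 1: 7 trees catch fire, 2 burn out
  T..TT
  .FTTT
  F.FT.
  TFTTT
  F.FT.
  TFTTT
Step 2: 7 trees catch fire, 7 burn out
  T..TT
  ..FTT
  ...F.
  F.FTT
  ...F.
  F.FTT
Step 3: 3 trees catch fire, 7 burn out
  T..TT
  ...FT
  .....
  ...FT
  .....
  ...FT
Step 4: 4 trees catch fire, 3 burn out
  T..FT
  ....F
  .....
  ....F
  .....
  ....F
Step 5: 1 trees catch fire, 4 burn out
  T...F
  .....
  .....
  .....
  .....
  .....

T...F
.....
.....
.....
.....
.....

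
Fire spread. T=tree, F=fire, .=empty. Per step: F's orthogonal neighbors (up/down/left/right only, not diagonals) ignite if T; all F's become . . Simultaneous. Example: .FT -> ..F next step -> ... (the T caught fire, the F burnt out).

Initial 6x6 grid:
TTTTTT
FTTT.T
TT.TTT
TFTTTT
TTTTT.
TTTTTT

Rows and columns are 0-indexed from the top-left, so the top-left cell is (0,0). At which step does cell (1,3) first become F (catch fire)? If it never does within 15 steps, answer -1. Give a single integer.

Step 1: cell (1,3)='T' (+7 fires, +2 burnt)
Step 2: cell (1,3)='T' (+6 fires, +7 burnt)
Step 3: cell (1,3)='F' (+7 fires, +6 burnt)
  -> target ignites at step 3
Step 4: cell (1,3)='.' (+5 fires, +7 burnt)
Step 5: cell (1,3)='.' (+3 fires, +5 burnt)
Step 6: cell (1,3)='.' (+3 fires, +3 burnt)
Step 7: cell (1,3)='.' (+0 fires, +3 burnt)
  fire out at step 7

3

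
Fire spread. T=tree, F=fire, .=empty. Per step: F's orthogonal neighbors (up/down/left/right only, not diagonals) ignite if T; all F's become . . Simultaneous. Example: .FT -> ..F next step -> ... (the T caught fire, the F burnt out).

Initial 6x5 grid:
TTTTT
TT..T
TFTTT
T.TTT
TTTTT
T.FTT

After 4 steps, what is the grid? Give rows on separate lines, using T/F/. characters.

Step 1: 5 trees catch fire, 2 burn out
  TTTTT
  TF..T
  F.FTT
  T.TTT
  TTFTT
  T..FT
Step 2: 8 trees catch fire, 5 burn out
  TFTTT
  F...T
  ...FT
  F.FTT
  TF.FT
  T...F
Step 3: 6 trees catch fire, 8 burn out
  F.FTT
  ....T
  ....F
  ...FT
  F...F
  T....
Step 4: 4 trees catch fire, 6 burn out
  ...FT
  ....F
  .....
  ....F
  .....
  F....

...FT
....F
.....
....F
.....
F....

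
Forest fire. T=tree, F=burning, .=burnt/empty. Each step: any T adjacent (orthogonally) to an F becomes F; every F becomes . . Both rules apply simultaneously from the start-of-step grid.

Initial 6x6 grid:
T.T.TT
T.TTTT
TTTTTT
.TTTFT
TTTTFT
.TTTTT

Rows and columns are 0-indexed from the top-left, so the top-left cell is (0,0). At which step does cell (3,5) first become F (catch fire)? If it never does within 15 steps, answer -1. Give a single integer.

Step 1: cell (3,5)='F' (+6 fires, +2 burnt)
  -> target ignites at step 1
Step 2: cell (3,5)='.' (+7 fires, +6 burnt)
Step 3: cell (3,5)='.' (+7 fires, +7 burnt)
Step 4: cell (3,5)='.' (+5 fires, +7 burnt)
Step 5: cell (3,5)='.' (+2 fires, +5 burnt)
Step 6: cell (3,5)='.' (+1 fires, +2 burnt)
Step 7: cell (3,5)='.' (+1 fires, +1 burnt)
Step 8: cell (3,5)='.' (+0 fires, +1 burnt)
  fire out at step 8

1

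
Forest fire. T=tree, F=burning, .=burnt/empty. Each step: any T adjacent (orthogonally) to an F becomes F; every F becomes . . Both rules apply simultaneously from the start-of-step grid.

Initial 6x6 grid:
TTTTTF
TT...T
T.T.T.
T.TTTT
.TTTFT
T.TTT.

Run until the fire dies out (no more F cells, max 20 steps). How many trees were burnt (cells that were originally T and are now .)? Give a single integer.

Step 1: +6 fires, +2 burnt (F count now 6)
Step 2: +6 fires, +6 burnt (F count now 6)
Step 3: +4 fires, +6 burnt (F count now 4)
Step 4: +2 fires, +4 burnt (F count now 2)
Step 5: +2 fires, +2 burnt (F count now 2)
Step 6: +1 fires, +2 burnt (F count now 1)
Step 7: +1 fires, +1 burnt (F count now 1)
Step 8: +1 fires, +1 burnt (F count now 1)
Step 9: +0 fires, +1 burnt (F count now 0)
Fire out after step 9
Initially T: 24, now '.': 35
Total burnt (originally-T cells now '.'): 23

Answer: 23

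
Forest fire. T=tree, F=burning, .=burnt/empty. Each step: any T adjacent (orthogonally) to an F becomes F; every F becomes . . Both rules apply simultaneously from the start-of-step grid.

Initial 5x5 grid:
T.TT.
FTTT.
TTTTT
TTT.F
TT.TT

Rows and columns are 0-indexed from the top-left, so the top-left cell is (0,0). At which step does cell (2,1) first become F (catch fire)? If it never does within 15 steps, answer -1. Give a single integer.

Step 1: cell (2,1)='T' (+5 fires, +2 burnt)
Step 2: cell (2,1)='F' (+5 fires, +5 burnt)
  -> target ignites at step 2
Step 3: cell (2,1)='.' (+5 fires, +5 burnt)
Step 4: cell (2,1)='.' (+3 fires, +5 burnt)
Step 5: cell (2,1)='.' (+0 fires, +3 burnt)
  fire out at step 5

2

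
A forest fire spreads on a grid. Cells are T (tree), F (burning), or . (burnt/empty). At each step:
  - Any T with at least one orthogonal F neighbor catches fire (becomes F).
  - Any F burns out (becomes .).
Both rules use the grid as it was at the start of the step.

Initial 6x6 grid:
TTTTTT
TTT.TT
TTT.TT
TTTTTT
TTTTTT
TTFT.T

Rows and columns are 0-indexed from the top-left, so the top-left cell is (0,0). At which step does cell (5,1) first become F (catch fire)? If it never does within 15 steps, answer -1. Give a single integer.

Step 1: cell (5,1)='F' (+3 fires, +1 burnt)
  -> target ignites at step 1
Step 2: cell (5,1)='.' (+4 fires, +3 burnt)
Step 3: cell (5,1)='.' (+5 fires, +4 burnt)
Step 4: cell (5,1)='.' (+5 fires, +5 burnt)
Step 5: cell (5,1)='.' (+6 fires, +5 burnt)
Step 6: cell (5,1)='.' (+5 fires, +6 burnt)
Step 7: cell (5,1)='.' (+3 fires, +5 burnt)
Step 8: cell (5,1)='.' (+1 fires, +3 burnt)
Step 9: cell (5,1)='.' (+0 fires, +1 burnt)
  fire out at step 9

1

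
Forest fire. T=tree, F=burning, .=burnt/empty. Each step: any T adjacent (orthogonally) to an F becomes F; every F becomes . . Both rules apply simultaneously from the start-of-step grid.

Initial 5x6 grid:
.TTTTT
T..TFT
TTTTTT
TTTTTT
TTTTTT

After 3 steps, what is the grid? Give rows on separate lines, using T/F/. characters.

Step 1: 4 trees catch fire, 1 burn out
  .TTTFT
  T..F.F
  TTTTFT
  TTTTTT
  TTTTTT
Step 2: 5 trees catch fire, 4 burn out
  .TTF.F
  T.....
  TTTF.F
  TTTTFT
  TTTTTT
Step 3: 5 trees catch fire, 5 burn out
  .TF...
  T.....
  TTF...
  TTTF.F
  TTTTFT

.TF...
T.....
TTF...
TTTF.F
TTTTFT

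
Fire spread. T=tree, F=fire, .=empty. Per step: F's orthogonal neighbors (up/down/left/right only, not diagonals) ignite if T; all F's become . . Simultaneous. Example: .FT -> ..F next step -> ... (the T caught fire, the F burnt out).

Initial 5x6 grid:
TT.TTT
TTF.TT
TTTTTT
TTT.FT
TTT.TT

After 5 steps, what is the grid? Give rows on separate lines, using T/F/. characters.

Step 1: 5 trees catch fire, 2 burn out
  TT.TTT
  TF..TT
  TTFTFT
  TTT..F
  TTT.FT
Step 2: 8 trees catch fire, 5 burn out
  TF.TTT
  F...FT
  TF.F.F
  TTF...
  TTT..F
Step 3: 6 trees catch fire, 8 burn out
  F..TFT
  .....F
  F.....
  TF....
  TTF...
Step 4: 4 trees catch fire, 6 burn out
  ...F.F
  ......
  ......
  F.....
  TF....
Step 5: 1 trees catch fire, 4 burn out
  ......
  ......
  ......
  ......
  F.....

......
......
......
......
F.....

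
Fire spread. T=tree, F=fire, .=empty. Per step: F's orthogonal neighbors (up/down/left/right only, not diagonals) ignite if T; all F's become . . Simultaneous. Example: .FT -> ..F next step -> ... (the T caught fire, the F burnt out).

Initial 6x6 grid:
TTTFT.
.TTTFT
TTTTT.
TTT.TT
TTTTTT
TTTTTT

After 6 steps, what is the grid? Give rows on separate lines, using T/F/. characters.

Step 1: 5 trees catch fire, 2 burn out
  TTF.F.
  .TTF.F
  TTTTF.
  TTT.TT
  TTTTTT
  TTTTTT
Step 2: 4 trees catch fire, 5 burn out
  TF....
  .TF...
  TTTF..
  TTT.FT
  TTTTTT
  TTTTTT
Step 3: 5 trees catch fire, 4 burn out
  F.....
  .F....
  TTF...
  TTT..F
  TTTTFT
  TTTTTT
Step 4: 5 trees catch fire, 5 burn out
  ......
  ......
  TF....
  TTF...
  TTTF.F
  TTTTFT
Step 5: 5 trees catch fire, 5 burn out
  ......
  ......
  F.....
  TF....
  TTF...
  TTTF.F
Step 6: 3 trees catch fire, 5 burn out
  ......
  ......
  ......
  F.....
  TF....
  TTF...

......
......
......
F.....
TF....
TTF...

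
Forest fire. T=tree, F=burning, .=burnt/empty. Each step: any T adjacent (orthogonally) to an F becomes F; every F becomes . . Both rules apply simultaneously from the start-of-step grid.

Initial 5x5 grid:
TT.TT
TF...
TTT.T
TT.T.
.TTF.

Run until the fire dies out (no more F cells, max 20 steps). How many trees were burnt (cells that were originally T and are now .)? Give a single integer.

Step 1: +5 fires, +2 burnt (F count now 5)
Step 2: +5 fires, +5 burnt (F count now 5)
Step 3: +1 fires, +5 burnt (F count now 1)
Step 4: +0 fires, +1 burnt (F count now 0)
Fire out after step 4
Initially T: 14, now '.': 22
Total burnt (originally-T cells now '.'): 11

Answer: 11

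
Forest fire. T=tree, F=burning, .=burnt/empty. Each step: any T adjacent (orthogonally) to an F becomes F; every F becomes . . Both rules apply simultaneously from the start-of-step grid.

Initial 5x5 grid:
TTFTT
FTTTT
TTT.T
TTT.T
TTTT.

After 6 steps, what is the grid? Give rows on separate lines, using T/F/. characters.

Step 1: 6 trees catch fire, 2 burn out
  FF.FT
  .FFTT
  FTT.T
  TTT.T
  TTTT.
Step 2: 5 trees catch fire, 6 burn out
  ....F
  ...FT
  .FF.T
  FTT.T
  TTTT.
Step 3: 4 trees catch fire, 5 burn out
  .....
  ....F
  ....T
  .FF.T
  FTTT.
Step 4: 3 trees catch fire, 4 burn out
  .....
  .....
  ....F
  ....T
  .FFT.
Step 5: 2 trees catch fire, 3 burn out
  .....
  .....
  .....
  ....F
  ...F.
Step 6: 0 trees catch fire, 2 burn out
  .....
  .....
  .....
  .....
  .....

.....
.....
.....
.....
.....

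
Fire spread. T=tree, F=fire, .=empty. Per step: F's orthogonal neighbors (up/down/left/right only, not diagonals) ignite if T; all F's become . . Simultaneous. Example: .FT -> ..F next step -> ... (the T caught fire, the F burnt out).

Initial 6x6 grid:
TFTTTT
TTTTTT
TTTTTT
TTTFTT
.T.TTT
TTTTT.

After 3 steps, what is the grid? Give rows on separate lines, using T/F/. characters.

Step 1: 7 trees catch fire, 2 burn out
  F.FTTT
  TFTTTT
  TTTFTT
  TTF.FT
  .T.FTT
  TTTTT.
Step 2: 11 trees catch fire, 7 burn out
  ...FTT
  F.FFTT
  TFF.FT
  TF...F
  .T..FT
  TTTFT.
Step 3: 9 trees catch fire, 11 burn out
  ....FT
  ....FT
  F....F
  F.....
  .F...F
  TTF.F.

....FT
....FT
F....F
F.....
.F...F
TTF.F.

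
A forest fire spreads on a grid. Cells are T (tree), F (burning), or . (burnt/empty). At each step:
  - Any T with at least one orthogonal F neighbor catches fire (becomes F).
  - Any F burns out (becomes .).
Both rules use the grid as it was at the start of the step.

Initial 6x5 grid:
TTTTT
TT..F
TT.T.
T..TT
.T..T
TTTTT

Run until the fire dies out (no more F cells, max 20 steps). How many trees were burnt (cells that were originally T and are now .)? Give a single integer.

Step 1: +1 fires, +1 burnt (F count now 1)
Step 2: +1 fires, +1 burnt (F count now 1)
Step 3: +1 fires, +1 burnt (F count now 1)
Step 4: +1 fires, +1 burnt (F count now 1)
Step 5: +2 fires, +1 burnt (F count now 2)
Step 6: +2 fires, +2 burnt (F count now 2)
Step 7: +1 fires, +2 burnt (F count now 1)
Step 8: +1 fires, +1 burnt (F count now 1)
Step 9: +0 fires, +1 burnt (F count now 0)
Fire out after step 9
Initially T: 20, now '.': 20
Total burnt (originally-T cells now '.'): 10

Answer: 10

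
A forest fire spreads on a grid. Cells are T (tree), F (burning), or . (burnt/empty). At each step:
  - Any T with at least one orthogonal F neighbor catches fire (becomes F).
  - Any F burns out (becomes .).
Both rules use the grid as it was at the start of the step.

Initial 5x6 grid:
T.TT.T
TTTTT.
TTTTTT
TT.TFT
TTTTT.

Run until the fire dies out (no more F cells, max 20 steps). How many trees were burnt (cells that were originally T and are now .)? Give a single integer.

Step 1: +4 fires, +1 burnt (F count now 4)
Step 2: +4 fires, +4 burnt (F count now 4)
Step 3: +3 fires, +4 burnt (F count now 3)
Step 4: +4 fires, +3 burnt (F count now 4)
Step 5: +5 fires, +4 burnt (F count now 5)
Step 6: +2 fires, +5 burnt (F count now 2)
Step 7: +1 fires, +2 burnt (F count now 1)
Step 8: +0 fires, +1 burnt (F count now 0)
Fire out after step 8
Initially T: 24, now '.': 29
Total burnt (originally-T cells now '.'): 23

Answer: 23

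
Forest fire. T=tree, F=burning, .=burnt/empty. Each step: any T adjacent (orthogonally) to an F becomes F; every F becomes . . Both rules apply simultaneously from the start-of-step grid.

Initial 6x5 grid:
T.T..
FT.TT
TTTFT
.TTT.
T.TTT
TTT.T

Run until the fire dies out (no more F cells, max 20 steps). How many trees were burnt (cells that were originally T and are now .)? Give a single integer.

Step 1: +7 fires, +2 burnt (F count now 7)
Step 2: +4 fires, +7 burnt (F count now 4)
Step 3: +3 fires, +4 burnt (F count now 3)
Step 4: +2 fires, +3 burnt (F count now 2)
Step 5: +1 fires, +2 burnt (F count now 1)
Step 6: +1 fires, +1 burnt (F count now 1)
Step 7: +1 fires, +1 burnt (F count now 1)
Step 8: +0 fires, +1 burnt (F count now 0)
Fire out after step 8
Initially T: 20, now '.': 29
Total burnt (originally-T cells now '.'): 19

Answer: 19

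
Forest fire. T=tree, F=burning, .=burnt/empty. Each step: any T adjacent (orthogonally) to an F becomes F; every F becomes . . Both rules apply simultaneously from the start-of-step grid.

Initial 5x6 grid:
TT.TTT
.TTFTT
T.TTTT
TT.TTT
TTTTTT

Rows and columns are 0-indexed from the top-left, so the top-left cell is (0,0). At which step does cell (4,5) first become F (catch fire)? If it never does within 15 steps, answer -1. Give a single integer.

Step 1: cell (4,5)='T' (+4 fires, +1 burnt)
Step 2: cell (4,5)='T' (+6 fires, +4 burnt)
Step 3: cell (4,5)='T' (+5 fires, +6 burnt)
Step 4: cell (4,5)='T' (+4 fires, +5 burnt)
Step 5: cell (4,5)='F' (+2 fires, +4 burnt)
  -> target ignites at step 5
Step 6: cell (4,5)='.' (+2 fires, +2 burnt)
Step 7: cell (4,5)='.' (+1 fires, +2 burnt)
Step 8: cell (4,5)='.' (+1 fires, +1 burnt)
Step 9: cell (4,5)='.' (+0 fires, +1 burnt)
  fire out at step 9

5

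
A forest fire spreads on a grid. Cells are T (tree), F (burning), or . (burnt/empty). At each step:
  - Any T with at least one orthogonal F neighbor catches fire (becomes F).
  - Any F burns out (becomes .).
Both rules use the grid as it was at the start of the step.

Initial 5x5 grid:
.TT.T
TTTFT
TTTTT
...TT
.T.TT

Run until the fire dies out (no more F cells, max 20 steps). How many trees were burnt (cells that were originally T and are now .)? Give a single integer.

Step 1: +3 fires, +1 burnt (F count now 3)
Step 2: +6 fires, +3 burnt (F count now 6)
Step 3: +5 fires, +6 burnt (F count now 5)
Step 4: +2 fires, +5 burnt (F count now 2)
Step 5: +0 fires, +2 burnt (F count now 0)
Fire out after step 5
Initially T: 17, now '.': 24
Total burnt (originally-T cells now '.'): 16

Answer: 16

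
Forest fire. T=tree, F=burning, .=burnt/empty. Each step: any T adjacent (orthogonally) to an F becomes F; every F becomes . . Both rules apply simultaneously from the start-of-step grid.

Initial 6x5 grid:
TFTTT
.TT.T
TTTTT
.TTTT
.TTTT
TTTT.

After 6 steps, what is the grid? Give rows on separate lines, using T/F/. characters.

Step 1: 3 trees catch fire, 1 burn out
  F.FTT
  .FT.T
  TTTTT
  .TTTT
  .TTTT
  TTTT.
Step 2: 3 trees catch fire, 3 burn out
  ...FT
  ..F.T
  TFTTT
  .TTTT
  .TTTT
  TTTT.
Step 3: 4 trees catch fire, 3 burn out
  ....F
  ....T
  F.FTT
  .FTTT
  .TTTT
  TTTT.
Step 4: 4 trees catch fire, 4 burn out
  .....
  ....F
  ...FT
  ..FTT
  .FTTT
  TTTT.
Step 5: 4 trees catch fire, 4 burn out
  .....
  .....
  ....F
  ...FT
  ..FTT
  TFTT.
Step 6: 4 trees catch fire, 4 burn out
  .....
  .....
  .....
  ....F
  ...FT
  F.FT.

.....
.....
.....
....F
...FT
F.FT.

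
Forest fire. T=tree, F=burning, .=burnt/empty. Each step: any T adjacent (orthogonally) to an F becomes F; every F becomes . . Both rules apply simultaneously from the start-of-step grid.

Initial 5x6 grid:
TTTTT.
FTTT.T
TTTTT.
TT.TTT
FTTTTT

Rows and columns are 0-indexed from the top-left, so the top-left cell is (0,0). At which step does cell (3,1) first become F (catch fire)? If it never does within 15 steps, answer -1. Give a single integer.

Step 1: cell (3,1)='T' (+5 fires, +2 burnt)
Step 2: cell (3,1)='F' (+5 fires, +5 burnt)
  -> target ignites at step 2
Step 3: cell (3,1)='.' (+4 fires, +5 burnt)
Step 4: cell (3,1)='.' (+4 fires, +4 burnt)
Step 5: cell (3,1)='.' (+4 fires, +4 burnt)
Step 6: cell (3,1)='.' (+1 fires, +4 burnt)
Step 7: cell (3,1)='.' (+0 fires, +1 burnt)
  fire out at step 7

2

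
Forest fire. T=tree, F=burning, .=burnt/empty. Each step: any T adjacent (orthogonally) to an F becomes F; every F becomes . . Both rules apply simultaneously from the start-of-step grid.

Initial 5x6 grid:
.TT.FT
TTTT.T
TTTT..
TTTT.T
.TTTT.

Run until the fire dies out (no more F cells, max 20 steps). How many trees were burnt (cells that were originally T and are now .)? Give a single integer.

Answer: 2

Derivation:
Step 1: +1 fires, +1 burnt (F count now 1)
Step 2: +1 fires, +1 burnt (F count now 1)
Step 3: +0 fires, +1 burnt (F count now 0)
Fire out after step 3
Initially T: 21, now '.': 11
Total burnt (originally-T cells now '.'): 2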